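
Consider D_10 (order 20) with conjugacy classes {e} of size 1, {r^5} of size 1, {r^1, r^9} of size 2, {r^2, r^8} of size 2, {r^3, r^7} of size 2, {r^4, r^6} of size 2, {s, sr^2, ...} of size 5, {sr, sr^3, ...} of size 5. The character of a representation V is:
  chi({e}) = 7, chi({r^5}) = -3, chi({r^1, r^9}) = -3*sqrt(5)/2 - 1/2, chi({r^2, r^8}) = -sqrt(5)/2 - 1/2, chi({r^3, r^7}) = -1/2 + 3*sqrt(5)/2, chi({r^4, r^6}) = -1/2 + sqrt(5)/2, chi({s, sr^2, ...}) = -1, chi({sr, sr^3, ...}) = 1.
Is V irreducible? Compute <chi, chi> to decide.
Not irreducible (reducible): <chi, chi> = 6 > 1.

Justification: <chi, chi> = (1/|G|) sum_C |C| * |chi(C)|^2 = (1/20)[1*|7|^2 + 1*|-3|^2 + 2*|-3*sqrt(5)/2 - 1/2|^2 + 2*|-sqrt(5)/2 - 1/2|^2 + 2*|-1/2 + 3*sqrt(5)/2|^2 + 2*|-1/2 + sqrt(5)/2|^2 + 5*|-1|^2 + 5*|1|^2]
  = (1/20)[(49) + (9) + (3*sqrt(5) + 23) + (sqrt(5) + 3) + (23 - 3*sqrt(5)) + (3 - sqrt(5)) + (5) + (5)] = 120/20 = 6.
A character is irreducible iff <chi, chi> = 1, so this representation is reducible.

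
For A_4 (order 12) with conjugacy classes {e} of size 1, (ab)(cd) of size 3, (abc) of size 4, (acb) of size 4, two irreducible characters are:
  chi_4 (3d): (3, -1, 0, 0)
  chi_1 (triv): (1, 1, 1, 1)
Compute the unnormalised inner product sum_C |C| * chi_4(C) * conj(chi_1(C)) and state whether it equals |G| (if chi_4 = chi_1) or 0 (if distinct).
Sum = 0; so <chi_4, chi_1> = 0 (distinct irreducibles are orthogonal).

Reasoning: Compute term by term over conjugacy classes (|C| * chi_4(C) * conj(chi_1(C))):
  1*(3)*conj(1) + 3*(-1)*conj(1) + 4*(0)*conj(1) + 4*(0)*conj(1)
  = (3) + (-3) + (0) + (0)
  = 0.
(Exp terms are combined using exp(i*s)*conj(exp(i*t)) = exp(i*(s-t)), and sums of them are collapsed using the identity that for every m > 1 the m distinct m-th roots of unity sum to 0, e.g. 1 + exp(2*I*pi/3) + exp(-2*I*pi/3) = 0.)
Dividing by |G| = 12 gives 0/12 = 0, matching the row-orthogonality relation <chi_4, chi_1> = [chi_4 = chi_1].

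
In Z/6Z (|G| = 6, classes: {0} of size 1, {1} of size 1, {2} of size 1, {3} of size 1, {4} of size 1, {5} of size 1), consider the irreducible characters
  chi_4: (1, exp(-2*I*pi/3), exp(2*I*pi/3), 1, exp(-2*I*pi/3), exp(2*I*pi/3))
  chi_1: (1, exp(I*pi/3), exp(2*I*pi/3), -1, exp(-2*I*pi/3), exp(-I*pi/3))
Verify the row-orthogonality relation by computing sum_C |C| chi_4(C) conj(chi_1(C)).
Sum = 0; so <chi_4, chi_1> = 0 (distinct irreducibles are orthogonal).

Derivation: Compute term by term over conjugacy classes (|C| * chi_4(C) * conj(chi_1(C))):
  1*(1)*conj(1) + 1*(exp(-2*I*pi/3))*conj(exp(I*pi/3)) + 1*(exp(2*I*pi/3))*conj(exp(2*I*pi/3)) + 1*(1)*conj(-1) + 1*(exp(-2*I*pi/3))*conj(exp(-2*I*pi/3)) + 1*(exp(2*I*pi/3))*conj(exp(-I*pi/3))
  = (1) + (-1) + (1) + (-1) + (1) + (-1)
  = 0.
(Exp terms are combined using exp(i*s)*conj(exp(i*t)) = exp(i*(s-t)), and sums of them are collapsed using the identity that for every m > 1 the m distinct m-th roots of unity sum to 0, e.g. 1 + exp(2*I*pi/3) + exp(-2*I*pi/3) = 0.)
Dividing by |G| = 6 gives 0/6 = 0, matching the row-orthogonality relation <chi_4, chi_1> = [chi_4 = chi_1].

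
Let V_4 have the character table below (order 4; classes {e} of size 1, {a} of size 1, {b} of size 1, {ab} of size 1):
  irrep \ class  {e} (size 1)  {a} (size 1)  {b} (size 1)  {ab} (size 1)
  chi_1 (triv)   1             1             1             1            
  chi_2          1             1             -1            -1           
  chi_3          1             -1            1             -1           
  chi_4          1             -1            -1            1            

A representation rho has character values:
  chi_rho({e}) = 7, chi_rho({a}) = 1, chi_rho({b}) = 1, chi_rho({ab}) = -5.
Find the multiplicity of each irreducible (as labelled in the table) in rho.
Multiplicities: chi_1: 1, chi_2: 3, chi_3: 3, chi_4: 0.

Derivation: Use <chi_rho, chi> = (1/|G|) sum_C |C| * chi_rho(C) * conj(chi(C)) with |G| = 4 for each irreducible chi in the table:
  <chi_rho, chi_1> = (1/4)[1*(7)*conj(1) + 1*(1)*conj(1) + 1*(1)*conj(1) + 1*(-5)*conj(1)]
      = (1/4)[(7) + (1) + (1) + (-5)] = 4/4 = 1
  <chi_rho, chi_2> = (1/4)[1*(7)*conj(1) + 1*(1)*conj(1) + 1*(1)*conj(-1) + 1*(-5)*conj(-1)]
      = (1/4)[(7) + (1) + (-1) + (5)] = 12/4 = 3
  <chi_rho, chi_3> = (1/4)[1*(7)*conj(1) + 1*(1)*conj(-1) + 1*(1)*conj(1) + 1*(-5)*conj(-1)]
      = (1/4)[(7) + (-1) + (1) + (5)] = 12/4 = 3
  <chi_rho, chi_4> = (1/4)[1*(7)*conj(1) + 1*(1)*conj(-1) + 1*(1)*conj(-1) + 1*(-5)*conj(1)]
      = (1/4)[(7) + (-1) + (-1) + (-5)] = 0/4 = 0
Dimension check: dim(rho) = sum (mult * dim) = 1*1 + 3*1 + 3*1 + 0*1 = 7 = chi_rho(e) = 7.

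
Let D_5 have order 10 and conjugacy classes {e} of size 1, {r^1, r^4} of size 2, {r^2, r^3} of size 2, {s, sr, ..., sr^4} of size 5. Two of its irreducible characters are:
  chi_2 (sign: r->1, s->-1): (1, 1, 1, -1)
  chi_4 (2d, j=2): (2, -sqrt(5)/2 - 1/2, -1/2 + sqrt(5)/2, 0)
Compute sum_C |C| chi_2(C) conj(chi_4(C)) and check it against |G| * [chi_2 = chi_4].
Sum = 0; so <chi_2, chi_4> = 0 (distinct irreducibles are orthogonal).

Working: Compute term by term over conjugacy classes (|C| * chi_2(C) * conj(chi_4(C))):
  1*(1)*conj(2) + 2*(1)*conj(-sqrt(5)/2 - 1/2) + 2*(1)*conj(-1/2 + sqrt(5)/2) + 5*(-1)*conj(0)
  = (2) + (-sqrt(5) - 1) + (-1 + sqrt(5)) + (0)
  = 0.
Dividing by |G| = 10 gives 0/10 = 0, matching the row-orthogonality relation <chi_2, chi_4> = [chi_2 = chi_4].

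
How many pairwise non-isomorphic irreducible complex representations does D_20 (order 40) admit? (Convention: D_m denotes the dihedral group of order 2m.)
13

Derivation: The number of irreducible complex representations of a finite group equals its number of conjugacy classes. D_20 has 13 conjugacy classes (n/2 + 3 for n even), so D_20 (order 40) has exactly 13 irreducible complex representations.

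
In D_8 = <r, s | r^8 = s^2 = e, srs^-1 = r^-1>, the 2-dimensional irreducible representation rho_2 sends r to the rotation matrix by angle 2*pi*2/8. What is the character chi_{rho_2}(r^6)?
chi_{rho_2}(r^6) = 2*cos(2*pi*2*6/8) = -2

Solution. rho_2(r^6) is rotation by angle 2*pi*2*6/8, whose trace is 2*cos(2*pi*2*6/8) = -2.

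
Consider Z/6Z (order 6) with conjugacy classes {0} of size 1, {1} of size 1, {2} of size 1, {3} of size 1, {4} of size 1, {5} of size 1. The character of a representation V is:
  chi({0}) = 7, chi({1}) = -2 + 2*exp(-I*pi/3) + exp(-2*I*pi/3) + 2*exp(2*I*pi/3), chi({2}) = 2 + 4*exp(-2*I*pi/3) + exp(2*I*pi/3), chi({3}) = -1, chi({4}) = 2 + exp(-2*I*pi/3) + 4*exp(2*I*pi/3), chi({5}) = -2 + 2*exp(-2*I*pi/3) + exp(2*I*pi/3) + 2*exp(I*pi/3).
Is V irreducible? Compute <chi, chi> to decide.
Not irreducible (reducible): <chi, chi> = 13 > 1.

Working: <chi, chi> = (1/|G|) sum_C |C| * |chi(C)|^2 = (1/6)[1*|7|^2 + 1*|-2 + 2*exp(-I*pi/3) + exp(-2*I*pi/3) + 2*exp(2*I*pi/3)|^2 + 1*|2 + 4*exp(-2*I*pi/3) + exp(2*I*pi/3)|^2 + 1*|-1|^2 + 1*|2 + exp(-2*I*pi/3) + 4*exp(2*I*pi/3)|^2 + 1*|-2 + 2*exp(-2*I*pi/3) + exp(2*I*pi/3) + 2*exp(I*pi/3)|^2]
  = (1/6)[(49) + (7) + (7) + (1) + (7) + (7)] = 78/6 = 13.
(Exp terms are combined using exp(i*s)*conj(exp(i*t)) = exp(i*(s-t)), and sums of them are collapsed using the identity that for every m > 1 the m distinct m-th roots of unity sum to 0, e.g. 1 + exp(2*I*pi/3) + exp(-2*I*pi/3) = 0.)
A character is irreducible iff <chi, chi> = 1, so this representation is reducible.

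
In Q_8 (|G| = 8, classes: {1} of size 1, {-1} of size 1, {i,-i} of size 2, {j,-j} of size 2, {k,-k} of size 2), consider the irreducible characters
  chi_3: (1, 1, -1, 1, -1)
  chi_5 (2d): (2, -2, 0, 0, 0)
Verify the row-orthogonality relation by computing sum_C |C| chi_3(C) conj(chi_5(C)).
Sum = 0; so <chi_3, chi_5> = 0 (distinct irreducibles are orthogonal).

Argument: Compute term by term over conjugacy classes (|C| * chi_3(C) * conj(chi_5(C))):
  1*(1)*conj(2) + 1*(1)*conj(-2) + 2*(-1)*conj(0) + 2*(1)*conj(0) + 2*(-1)*conj(0)
  = (2) + (-2) + (0) + (0) + (0)
  = 0.
Dividing by |G| = 8 gives 0/8 = 0, matching the row-orthogonality relation <chi_3, chi_5> = [chi_3 = chi_5].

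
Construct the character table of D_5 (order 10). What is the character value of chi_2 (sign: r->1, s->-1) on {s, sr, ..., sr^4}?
Conjugacy classes: {e} of size 1, {r^1, r^4} of size 2, {r^2, r^3} of size 2, {s, sr, ..., sr^4} of size 5.
Character table:
  irrep \ class              {e} (size 1)  {r^1, r^4} (size 2)  {r^2, r^3} (size 2)  {s, sr, ..., sr^4} (size 5)
  chi_1 (triv)               1             1                    1                    1                          
  chi_2 (sign: r->1, s->-1)  1             1                    1                    -1                         
  chi_3 (2d, j=1)            2             -1/2 + sqrt(5)/2     -sqrt(5)/2 - 1/2     0                          
  chi_4 (2d, j=2)            2             -sqrt(5)/2 - 1/2     -1/2 + sqrt(5)/2     0                          

Spot check: chi_2 (sign: r->1, s->-1) on {s, sr, ..., sr^4} = -1.

Why: D_5 has order 2*5 = 10 with 4 conjugacy classes, hence 4 irreducibles. Sum of squared dims 1 + 1 + 4 + 4 = 10 = |G|. Linear characters come from the abelianisation; the 2-dimensional irreps have character r^k -> 2*cos(2*pi*j*k/5), reflections -> 0.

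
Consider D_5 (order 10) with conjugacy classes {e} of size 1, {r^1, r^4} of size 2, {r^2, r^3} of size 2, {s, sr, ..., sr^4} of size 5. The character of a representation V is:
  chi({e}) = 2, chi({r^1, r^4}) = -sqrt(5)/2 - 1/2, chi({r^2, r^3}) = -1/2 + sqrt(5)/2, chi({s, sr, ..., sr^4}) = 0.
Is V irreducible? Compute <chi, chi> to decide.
Irreducible: <chi, chi> = 1.

Justification: <chi, chi> = (1/|G|) sum_C |C| * |chi(C)|^2 = (1/10)[1*|2|^2 + 2*|-sqrt(5)/2 - 1/2|^2 + 2*|-1/2 + sqrt(5)/2|^2 + 5*|0|^2]
  = (1/10)[(4) + (sqrt(5) + 3) + (3 - sqrt(5)) + (0)] = 10/10 = 1.
A character is irreducible iff <chi, chi> = 1, so this representation is irreducible.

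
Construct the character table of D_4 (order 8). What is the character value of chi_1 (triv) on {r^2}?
Conjugacy classes: {e} of size 1, {r^2} of size 1, {r^1, r^3} of size 2, {s, sr^2, ...} of size 2, {sr, sr^3, ...} of size 2.
Character table:
  irrep \ class              {e} (size 1)  {r^2} (size 1)  {r^1, r^3} (size 2)  {s, sr^2, ...} (size 2)  {sr, sr^3, ...} (size 2)
  chi_1 (triv)               1             1               1                    1                        1                       
  chi_2 (sign: r->1, s->-1)  1             1               1                    -1                       -1                      
  chi_3 (r->-1, s->1)        1             1               -1                   1                        -1                      
  chi_4 (r->-1, s->-1)       1             1               -1                   -1                       1                       
  chi_5 (2d, j=1)            2             -2              0                    0                        0                       

Spot check: chi_1 (triv) on {r^2} = 1.

Why: D_4 has order 2*4 = 8 with 5 conjugacy classes, hence 5 irreducibles. Sum of squared dims 1 + 1 + 1 + 1 + 4 = 8 = |G|. Linear characters come from the abelianisation; the 2-dimensional irreps have character r^k -> 2*cos(2*pi*j*k/4), reflections -> 0.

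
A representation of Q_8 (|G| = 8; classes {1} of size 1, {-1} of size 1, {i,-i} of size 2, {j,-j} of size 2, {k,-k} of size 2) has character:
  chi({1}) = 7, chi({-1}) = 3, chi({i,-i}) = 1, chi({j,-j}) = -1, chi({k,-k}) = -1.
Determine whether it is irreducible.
Not irreducible (reducible): <chi, chi> = 8 > 1.

Justification: <chi, chi> = (1/|G|) sum_C |C| * |chi(C)|^2 = (1/8)[1*|7|^2 + 1*|3|^2 + 2*|1|^2 + 2*|-1|^2 + 2*|-1|^2]
  = (1/8)[(49) + (9) + (2) + (2) + (2)] = 64/8 = 8.
A character is irreducible iff <chi, chi> = 1, so this representation is reducible.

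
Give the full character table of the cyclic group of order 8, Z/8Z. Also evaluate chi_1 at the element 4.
Character table of Z/8Z (irreps indexed chi_0,...,chi_7 with chi_k(m) = zeta_8^(k*m), zeta_8 = exp(2*pi*i/8)):
  irrep \ class  {0} (size 1)  {1} (size 1)    {2} (size 1)  {3} (size 1)    {4} (size 1)  {5} (size 1)    {6} (size 1)  {7} (size 1)  
  chi_0          1             1               1             1               1             1               1             1             
  chi_1          1             exp(I*pi/4)     I             exp(3*I*pi/4)   -1            exp(-3*I*pi/4)  -I            exp(-I*pi/4)  
  chi_2          1             I               -1            -I              1             I               -1            -I            
  chi_3          1             exp(3*I*pi/4)   -I            exp(I*pi/4)     -1            exp(-I*pi/4)    I             exp(-3*I*pi/4)
  chi_4          1             -1              1             -1              1             -1              1             -1            
  chi_5          1             exp(-3*I*pi/4)  I             exp(-I*pi/4)    -1            exp(I*pi/4)     -I            exp(3*I*pi/4) 
  chi_6          1             -I              -1            I               1             -I              -1            I             
  chi_7          1             exp(-I*pi/4)    -I            exp(-3*I*pi/4)  -1            exp(3*I*pi/4)   I             exp(I*pi/4)   

Spot check: chi_1(4) = zeta_8^(1*4) = zeta_8^4 = -1.

Explanation: Z/8Z is abelian, so all 8 irreducible complex representations are 1-dimensional. They are given by chi_k(m) = zeta_8^(k*m) for k = 0,...,7. Row orthogonality: sum_m chi_k(m) conj(chi_l(m)) = 8 * [k = l].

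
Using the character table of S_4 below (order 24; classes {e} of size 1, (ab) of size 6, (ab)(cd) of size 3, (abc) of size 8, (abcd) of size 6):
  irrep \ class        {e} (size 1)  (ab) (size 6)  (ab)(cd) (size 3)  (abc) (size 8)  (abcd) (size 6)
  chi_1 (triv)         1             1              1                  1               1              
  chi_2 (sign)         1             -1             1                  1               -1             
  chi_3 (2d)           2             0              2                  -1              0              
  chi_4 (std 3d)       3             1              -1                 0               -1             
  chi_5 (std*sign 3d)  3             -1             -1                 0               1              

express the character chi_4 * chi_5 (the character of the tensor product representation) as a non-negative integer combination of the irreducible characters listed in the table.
chi_4 tensor chi_5 = chi_2 + chi_3 + chi_4 + chi_5 (all other irreducibles have multiplicity 0).

Proof sketch: The character of a tensor product is the pointwise product (chi_4 * chi_5)(C) = chi_4(C) * chi_5(C):
  {e}: (3)*(3), (ab): (1)*(-1), (ab)(cd): (-1)*(-1), (abc): (0)*(0), (abcd): (-1)*(1)
so (chi_4 * chi_5) takes values
  {e} -> 9, (ab) -> -1, (ab)(cd) -> 1, (abc) -> 0, (abcd) -> -1.
Now take the inner product of this character with each irreducible chi from the table, <chi_4*chi_5, chi> = (1/24) sum_C |C| (chi_4*chi_5)(C) conj(chi(C)):
  <chi_4*chi_5, chi_1> = (1/24)[1*(9)*conj(1) + 6*(-1)*conj(1) + 3*(1)*conj(1) + 8*(0)*conj(1) + 6*(-1)*conj(1)]
      = (1/24)[(9) + (-6) + (3) + (0) + (-6)] = 0/24 = 0
  <chi_4*chi_5, chi_2> = (1/24)[1*(9)*conj(1) + 6*(-1)*conj(-1) + 3*(1)*conj(1) + 8*(0)*conj(1) + 6*(-1)*conj(-1)]
      = (1/24)[(9) + (6) + (3) + (0) + (6)] = 24/24 = 1
  <chi_4*chi_5, chi_3> = (1/24)[1*(9)*conj(2) + 6*(-1)*conj(0) + 3*(1)*conj(2) + 8*(0)*conj(-1) + 6*(-1)*conj(0)]
      = (1/24)[(18) + (0) + (6) + (0) + (0)] = 24/24 = 1
  <chi_4*chi_5, chi_4> = (1/24)[1*(9)*conj(3) + 6*(-1)*conj(1) + 3*(1)*conj(-1) + 8*(0)*conj(0) + 6*(-1)*conj(-1)]
      = (1/24)[(27) + (-6) + (-3) + (0) + (6)] = 24/24 = 1
  <chi_4*chi_5, chi_5> = (1/24)[1*(9)*conj(3) + 6*(-1)*conj(-1) + 3*(1)*conj(-1) + 8*(0)*conj(0) + 6*(-1)*conj(1)]
      = (1/24)[(27) + (6) + (-3) + (0) + (-6)] = 24/24 = 1
Hence the multiplicities are chi_2: 1, chi_3: 1, chi_4: 1, chi_5: 1. Dimension check: dim(chi_4)*dim(chi_5) = 3*3 = 9 and sum (mult * dim) = 1*1 + 1*2 + 1*3 + 1*3 = 9.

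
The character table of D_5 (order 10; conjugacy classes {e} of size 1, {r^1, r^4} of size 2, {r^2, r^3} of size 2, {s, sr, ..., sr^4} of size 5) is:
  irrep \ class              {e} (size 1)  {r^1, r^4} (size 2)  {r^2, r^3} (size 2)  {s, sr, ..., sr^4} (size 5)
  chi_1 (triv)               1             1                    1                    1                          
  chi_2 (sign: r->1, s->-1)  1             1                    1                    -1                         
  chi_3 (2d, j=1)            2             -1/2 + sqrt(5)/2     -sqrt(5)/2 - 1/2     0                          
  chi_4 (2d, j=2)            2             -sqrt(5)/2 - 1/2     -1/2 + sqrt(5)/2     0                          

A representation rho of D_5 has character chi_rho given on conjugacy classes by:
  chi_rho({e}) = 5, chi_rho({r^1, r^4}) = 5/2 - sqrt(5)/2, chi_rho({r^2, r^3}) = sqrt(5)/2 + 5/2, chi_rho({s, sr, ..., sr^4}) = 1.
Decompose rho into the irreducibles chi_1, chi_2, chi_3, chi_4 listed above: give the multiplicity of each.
Multiplicities: chi_1: 2, chi_2: 1, chi_3: 0, chi_4: 1.

Explanation: Use <chi_rho, chi> = (1/|G|) sum_C |C| * chi_rho(C) * conj(chi(C)) with |G| = 10 for each irreducible chi in the table:
  <chi_rho, chi_1> = (1/10)[1*(5)*conj(1) + 2*(5/2 - sqrt(5)/2)*conj(1) + 2*(sqrt(5)/2 + 5/2)*conj(1) + 5*(1)*conj(1)]
      = (1/10)[(5) + (5 - sqrt(5)) + (sqrt(5) + 5) + (5)] = 20/10 = 2
  <chi_rho, chi_2> = (1/10)[1*(5)*conj(1) + 2*(5/2 - sqrt(5)/2)*conj(1) + 2*(sqrt(5)/2 + 5/2)*conj(1) + 5*(1)*conj(-1)]
      = (1/10)[(5) + (5 - sqrt(5)) + (sqrt(5) + 5) + (-5)] = 10/10 = 1
  <chi_rho, chi_3> = (1/10)[1*(5)*conj(2) + 2*(5/2 - sqrt(5)/2)*conj(-1/2 + sqrt(5)/2) + 2*(sqrt(5)/2 + 5/2)*conj(-sqrt(5)/2 - 1/2) + 5*(1)*conj(0)]
      = (1/10)[(10) + (-5 + 3*sqrt(5)) + (-3*sqrt(5) - 5) + (0)] = 0/10 = 0
  <chi_rho, chi_4> = (1/10)[1*(5)*conj(2) + 2*(5/2 - sqrt(5)/2)*conj(-sqrt(5)/2 - 1/2) + 2*(sqrt(5)/2 + 5/2)*conj(-1/2 + sqrt(5)/2) + 5*(1)*conj(0)]
      = (1/10)[(10) + (-2*sqrt(5)) + (2*sqrt(5)) + (0)] = 10/10 = 1
Dimension check: dim(rho) = sum (mult * dim) = 2*1 + 1*1 + 0*2 + 1*2 = 5 = chi_rho(e) = 5.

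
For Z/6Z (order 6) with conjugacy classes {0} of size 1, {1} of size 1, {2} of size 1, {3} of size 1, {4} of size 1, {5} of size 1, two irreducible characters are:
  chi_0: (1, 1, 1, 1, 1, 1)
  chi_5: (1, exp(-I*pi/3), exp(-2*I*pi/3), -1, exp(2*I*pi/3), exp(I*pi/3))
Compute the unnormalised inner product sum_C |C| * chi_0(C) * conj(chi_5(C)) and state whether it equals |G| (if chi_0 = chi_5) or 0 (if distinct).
Sum = 0; so <chi_0, chi_5> = 0 (distinct irreducibles are orthogonal).

Justification: Compute term by term over conjugacy classes (|C| * chi_0(C) * conj(chi_5(C))):
  1*(1)*conj(1) + 1*(1)*conj(exp(-I*pi/3)) + 1*(1)*conj(exp(-2*I*pi/3)) + 1*(1)*conj(-1) + 1*(1)*conj(exp(2*I*pi/3)) + 1*(1)*conj(exp(I*pi/3))
  = (1) + (exp(I*pi/3)) + (exp(2*I*pi/3)) + (-1) + (exp(-2*I*pi/3)) + (exp(-I*pi/3))
  = 0.
(Exp terms are combined using exp(i*s)*conj(exp(i*t)) = exp(i*(s-t)), and sums of them are collapsed using the identity that for every m > 1 the m distinct m-th roots of unity sum to 0, e.g. 1 + exp(2*I*pi/3) + exp(-2*I*pi/3) = 0.)
Dividing by |G| = 6 gives 0/6 = 0, matching the row-orthogonality relation <chi_0, chi_5> = [chi_0 = chi_5].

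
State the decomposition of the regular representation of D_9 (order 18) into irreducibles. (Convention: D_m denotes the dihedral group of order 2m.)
Each irreducible V_i of dimension d_i appears with multiplicity d_i, i.e. rho_reg = (direct sum over all irreducibles V_i) d_i V_i. The irreducible dimensions for D_9 are 1, 1, 2, 2, 2, 2: 2 irreducibles of dimension 1, each with multiplicity 1; 4 irreducibles of dimension 2, each with multiplicity 2. Total dimension 2*1*1 + 4*2*2 = 18 = |G|.

Solution. General theorem: in the regular representation of a finite group G, each irreducible appears with multiplicity equal to its dimension. Check: dim(rho_reg) = sum d_i^2 = 1 + 1 + 4 + 4 + 4 + 4 = 18 = |G|.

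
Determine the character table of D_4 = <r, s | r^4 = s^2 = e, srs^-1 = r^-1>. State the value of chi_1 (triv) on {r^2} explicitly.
Conjugacy classes: {e} of size 1, {r^2} of size 1, {r^1, r^3} of size 2, {s, sr^2, ...} of size 2, {sr, sr^3, ...} of size 2.
Character table:
  irrep \ class              {e} (size 1)  {r^2} (size 1)  {r^1, r^3} (size 2)  {s, sr^2, ...} (size 2)  {sr, sr^3, ...} (size 2)
  chi_1 (triv)               1             1               1                    1                        1                       
  chi_2 (sign: r->1, s->-1)  1             1               1                    -1                       -1                      
  chi_3 (r->-1, s->1)        1             1               -1                   1                        -1                      
  chi_4 (r->-1, s->-1)       1             1               -1                   -1                       1                       
  chi_5 (2d, j=1)            2             -2              0                    0                        0                       

Spot check: chi_1 (triv) on {r^2} = 1.

Derivation: D_4 has order 2*4 = 8 with 5 conjugacy classes, hence 5 irreducibles. Sum of squared dims 1 + 1 + 1 + 1 + 4 = 8 = |G|. Linear characters come from the abelianisation; the 2-dimensional irreps have character r^k -> 2*cos(2*pi*j*k/4), reflections -> 0.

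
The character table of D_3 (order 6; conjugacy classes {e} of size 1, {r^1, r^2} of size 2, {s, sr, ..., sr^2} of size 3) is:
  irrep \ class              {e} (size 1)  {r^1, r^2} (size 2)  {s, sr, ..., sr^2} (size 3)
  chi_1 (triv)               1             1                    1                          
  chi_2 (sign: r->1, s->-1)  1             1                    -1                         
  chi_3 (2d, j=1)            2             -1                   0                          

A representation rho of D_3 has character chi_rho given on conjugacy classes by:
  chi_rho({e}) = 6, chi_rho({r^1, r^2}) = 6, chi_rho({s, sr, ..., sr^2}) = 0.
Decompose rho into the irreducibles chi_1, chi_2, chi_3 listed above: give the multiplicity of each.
Multiplicities: chi_1: 3, chi_2: 3, chi_3: 0.

Explanation: Use <chi_rho, chi> = (1/|G|) sum_C |C| * chi_rho(C) * conj(chi(C)) with |G| = 6 for each irreducible chi in the table:
  <chi_rho, chi_1> = (1/6)[1*(6)*conj(1) + 2*(6)*conj(1) + 3*(0)*conj(1)]
      = (1/6)[(6) + (12) + (0)] = 18/6 = 3
  <chi_rho, chi_2> = (1/6)[1*(6)*conj(1) + 2*(6)*conj(1) + 3*(0)*conj(-1)]
      = (1/6)[(6) + (12) + (0)] = 18/6 = 3
  <chi_rho, chi_3> = (1/6)[1*(6)*conj(2) + 2*(6)*conj(-1) + 3*(0)*conj(0)]
      = (1/6)[(12) + (-12) + (0)] = 0/6 = 0
Dimension check: dim(rho) = sum (mult * dim) = 3*1 + 3*1 + 0*2 = 6 = chi_rho(e) = 6.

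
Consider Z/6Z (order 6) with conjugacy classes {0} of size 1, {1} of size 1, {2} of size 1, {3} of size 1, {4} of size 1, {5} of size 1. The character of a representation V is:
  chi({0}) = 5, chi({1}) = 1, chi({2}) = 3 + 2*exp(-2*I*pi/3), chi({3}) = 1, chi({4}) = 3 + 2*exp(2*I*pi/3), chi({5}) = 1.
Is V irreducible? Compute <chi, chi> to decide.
Not irreducible (reducible): <chi, chi> = 7 > 1.

Explanation: <chi, chi> = (1/|G|) sum_C |C| * |chi(C)|^2 = (1/6)[1*|5|^2 + 1*|1|^2 + 1*|3 + 2*exp(-2*I*pi/3)|^2 + 1*|1|^2 + 1*|3 + 2*exp(2*I*pi/3)|^2 + 1*|1|^2]
  = (1/6)[(25) + (1) + (7) + (1) + (7) + (1)] = 42/6 = 7.
(Exp terms are combined using exp(i*s)*conj(exp(i*t)) = exp(i*(s-t)), and sums of them are collapsed using the identity that for every m > 1 the m distinct m-th roots of unity sum to 0, e.g. 1 + exp(2*I*pi/3) + exp(-2*I*pi/3) = 0.)
A character is irreducible iff <chi, chi> = 1, so this representation is reducible.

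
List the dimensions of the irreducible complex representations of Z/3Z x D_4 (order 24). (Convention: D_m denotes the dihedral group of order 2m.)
Dimensions: 1, 1, 1, 1, 1, 1, 1, 1, 1, 1, 1, 1, 2, 2, 2

Reasoning: There are 15 irreducibles (= number of conjugacy classes). Their dimensions d_i satisfy sum d_i^2 = |G| = 24: 1 + 1 + 1 + 1 + 1 + 1 + 1 + 1 + 1 + 1 + 1 + 1 + 4 + 4 + 4 = 24. (For the product with Z/3Z: each of the 3 1-dim characters of Z/3Z tensors with each irrep of D_4, giving 3 copies of each D_4-dimension.)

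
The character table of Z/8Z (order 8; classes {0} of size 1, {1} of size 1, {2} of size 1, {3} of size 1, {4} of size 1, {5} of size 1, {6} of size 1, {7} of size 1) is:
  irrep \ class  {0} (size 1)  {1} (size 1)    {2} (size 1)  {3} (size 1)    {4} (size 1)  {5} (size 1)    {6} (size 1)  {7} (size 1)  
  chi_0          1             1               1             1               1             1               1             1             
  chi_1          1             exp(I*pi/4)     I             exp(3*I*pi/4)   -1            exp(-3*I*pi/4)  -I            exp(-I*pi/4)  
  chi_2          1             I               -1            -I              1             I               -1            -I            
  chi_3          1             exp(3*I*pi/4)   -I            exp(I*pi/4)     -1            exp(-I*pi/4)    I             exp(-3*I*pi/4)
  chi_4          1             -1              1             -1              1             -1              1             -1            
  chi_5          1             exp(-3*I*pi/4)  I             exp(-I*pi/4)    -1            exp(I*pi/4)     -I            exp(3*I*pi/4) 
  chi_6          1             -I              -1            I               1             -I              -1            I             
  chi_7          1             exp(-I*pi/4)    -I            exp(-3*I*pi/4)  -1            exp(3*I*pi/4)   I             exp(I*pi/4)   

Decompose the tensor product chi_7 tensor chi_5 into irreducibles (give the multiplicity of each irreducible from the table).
chi_7 tensor chi_5 = chi_4 (all other irreducibles have multiplicity 0).

Why: The character of a tensor product is the pointwise product (chi_7 * chi_5)(C) = chi_7(C) * chi_5(C):
  {0}: (1)*(1), {1}: (exp(-I*pi/4))*(exp(-3*I*pi/4)), {2}: (-I)*(I), {3}: (exp(-3*I*pi/4))*(exp(-I*pi/4)), {4}: (-1)*(-1), {5}: (exp(3*I*pi/4))*(exp(I*pi/4)), {6}: (I)*(-I), {7}: (exp(I*pi/4))*(exp(3*I*pi/4))
so (chi_7 * chi_5) takes values
  {0} -> 1, {1} -> -1, {2} -> 1, {3} -> -1, {4} -> 1, {5} -> -1, {6} -> 1, {7} -> -1.
Now take the inner product of this character with each irreducible chi from the table, <chi_7*chi_5, chi> = (1/8) sum_C |C| (chi_7*chi_5)(C) conj(chi(C)):
  <chi_7*chi_5, chi_0> = (1/8)[1*(1)*conj(1) + 1*(-1)*conj(1) + 1*(1)*conj(1) + 1*(-1)*conj(1) + 1*(1)*conj(1) + 1*(-1)*conj(1) + 1*(1)*conj(1) + 1*(-1)*conj(1)]
      = (1/8)[(1) + (-1) + (1) + (-1) + (1) + (-1) + (1) + (-1)] = 0/8 = 0
  <chi_7*chi_5, chi_1> = (1/8)[1*(1)*conj(1) + 1*(-1)*conj(exp(I*pi/4)) + 1*(1)*conj(I) + 1*(-1)*conj(exp(3*I*pi/4)) + 1*(1)*conj(-1) + 1*(-1)*conj(exp(-3*I*pi/4)) + 1*(1)*conj(-I) + 1*(-1)*conj(exp(-I*pi/4))]
      = (1/8)[(1) + (-exp(-I*pi/4)) + (-I) + (-exp(-3*I*pi/4)) + (-1) + (-exp(3*I*pi/4)) + (I) + (-exp(I*pi/4))] = 0/8 = 0
  <chi_7*chi_5, chi_2> = (1/8)[1*(1)*conj(1) + 1*(-1)*conj(I) + 1*(1)*conj(-1) + 1*(-1)*conj(-I) + 1*(1)*conj(1) + 1*(-1)*conj(I) + 1*(1)*conj(-1) + 1*(-1)*conj(-I)]
      = (1/8)[(1) + (I) + (-1) + (-I) + (1) + (I) + (-1) + (-I)] = 0/8 = 0
  <chi_7*chi_5, chi_3> = (1/8)[1*(1)*conj(1) + 1*(-1)*conj(exp(3*I*pi/4)) + 1*(1)*conj(-I) + 1*(-1)*conj(exp(I*pi/4)) + 1*(1)*conj(-1) + 1*(-1)*conj(exp(-I*pi/4)) + 1*(1)*conj(I) + 1*(-1)*conj(exp(-3*I*pi/4))]
      = (1/8)[(1) + (-exp(-3*I*pi/4)) + (I) + (-exp(-I*pi/4)) + (-1) + (-exp(I*pi/4)) + (-I) + (-exp(3*I*pi/4))] = 0/8 = 0
  <chi_7*chi_5, chi_4> = (1/8)[1*(1)*conj(1) + 1*(-1)*conj(-1) + 1*(1)*conj(1) + 1*(-1)*conj(-1) + 1*(1)*conj(1) + 1*(-1)*conj(-1) + 1*(1)*conj(1) + 1*(-1)*conj(-1)]
      = (1/8)[(1) + (1) + (1) + (1) + (1) + (1) + (1) + (1)] = 8/8 = 1
  <chi_7*chi_5, chi_5> = (1/8)[1*(1)*conj(1) + 1*(-1)*conj(exp(-3*I*pi/4)) + 1*(1)*conj(I) + 1*(-1)*conj(exp(-I*pi/4)) + 1*(1)*conj(-1) + 1*(-1)*conj(exp(I*pi/4)) + 1*(1)*conj(-I) + 1*(-1)*conj(exp(3*I*pi/4))]
      = (1/8)[(1) + (-exp(3*I*pi/4)) + (-I) + (-exp(I*pi/4)) + (-1) + (-exp(-I*pi/4)) + (I) + (-exp(-3*I*pi/4))] = 0/8 = 0
  <chi_7*chi_5, chi_6> = (1/8)[1*(1)*conj(1) + 1*(-1)*conj(-I) + 1*(1)*conj(-1) + 1*(-1)*conj(I) + 1*(1)*conj(1) + 1*(-1)*conj(-I) + 1*(1)*conj(-1) + 1*(-1)*conj(I)]
      = (1/8)[(1) + (-I) + (-1) + (I) + (1) + (-I) + (-1) + (I)] = 0/8 = 0
  <chi_7*chi_5, chi_7> = (1/8)[1*(1)*conj(1) + 1*(-1)*conj(exp(-I*pi/4)) + 1*(1)*conj(-I) + 1*(-1)*conj(exp(-3*I*pi/4)) + 1*(1)*conj(-1) + 1*(-1)*conj(exp(3*I*pi/4)) + 1*(1)*conj(I) + 1*(-1)*conj(exp(I*pi/4))]
      = (1/8)[(1) + (-exp(I*pi/4)) + (I) + (-exp(3*I*pi/4)) + (-1) + (-exp(-3*I*pi/4)) + (-I) + (-exp(-I*pi/4))] = 0/8 = 0
(Exp terms are combined using exp(i*s)*conj(exp(i*t)) = exp(i*(s-t)), and sums of them are collapsed using the identity that for every m > 1 the m distinct m-th roots of unity sum to 0, e.g. 1 + exp(2*I*pi/3) + exp(-2*I*pi/3) = 0.)
Hence the multiplicities are chi_4: 1. Dimension check: dim(chi_7)*dim(chi_5) = 1*1 = 1 and sum (mult * dim) = 1*1 = 1.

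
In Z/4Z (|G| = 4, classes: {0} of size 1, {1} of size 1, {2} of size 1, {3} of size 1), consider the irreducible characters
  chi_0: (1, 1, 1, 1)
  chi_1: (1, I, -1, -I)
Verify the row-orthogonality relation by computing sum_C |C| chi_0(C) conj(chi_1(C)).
Sum = 0; so <chi_0, chi_1> = 0 (distinct irreducibles are orthogonal).

Solution. Compute term by term over conjugacy classes (|C| * chi_0(C) * conj(chi_1(C))):
  1*(1)*conj(1) + 1*(1)*conj(I) + 1*(1)*conj(-1) + 1*(1)*conj(-I)
  = (1) + (-I) + (-1) + (I)
  = 0.
(Exp terms are combined using exp(i*s)*conj(exp(i*t)) = exp(i*(s-t)), and sums of them are collapsed using the identity that for every m > 1 the m distinct m-th roots of unity sum to 0, e.g. 1 + exp(2*I*pi/3) + exp(-2*I*pi/3) = 0.)
Dividing by |G| = 4 gives 0/4 = 0, matching the row-orthogonality relation <chi_0, chi_1> = [chi_0 = chi_1].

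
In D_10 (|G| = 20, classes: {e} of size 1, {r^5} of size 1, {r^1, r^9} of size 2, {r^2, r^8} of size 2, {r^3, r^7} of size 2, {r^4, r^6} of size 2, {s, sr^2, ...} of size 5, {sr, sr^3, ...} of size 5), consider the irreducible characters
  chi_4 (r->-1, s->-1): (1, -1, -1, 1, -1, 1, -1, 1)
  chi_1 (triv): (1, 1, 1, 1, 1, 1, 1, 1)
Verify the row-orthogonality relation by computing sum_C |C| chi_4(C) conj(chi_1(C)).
Sum = 0; so <chi_4, chi_1> = 0 (distinct irreducibles are orthogonal).

Argument: Compute term by term over conjugacy classes (|C| * chi_4(C) * conj(chi_1(C))):
  1*(1)*conj(1) + 1*(-1)*conj(1) + 2*(-1)*conj(1) + 2*(1)*conj(1) + 2*(-1)*conj(1) + 2*(1)*conj(1) + 5*(-1)*conj(1) + 5*(1)*conj(1)
  = (1) + (-1) + (-2) + (2) + (-2) + (2) + (-5) + (5)
  = 0.
Dividing by |G| = 20 gives 0/20 = 0, matching the row-orthogonality relation <chi_4, chi_1> = [chi_4 = chi_1].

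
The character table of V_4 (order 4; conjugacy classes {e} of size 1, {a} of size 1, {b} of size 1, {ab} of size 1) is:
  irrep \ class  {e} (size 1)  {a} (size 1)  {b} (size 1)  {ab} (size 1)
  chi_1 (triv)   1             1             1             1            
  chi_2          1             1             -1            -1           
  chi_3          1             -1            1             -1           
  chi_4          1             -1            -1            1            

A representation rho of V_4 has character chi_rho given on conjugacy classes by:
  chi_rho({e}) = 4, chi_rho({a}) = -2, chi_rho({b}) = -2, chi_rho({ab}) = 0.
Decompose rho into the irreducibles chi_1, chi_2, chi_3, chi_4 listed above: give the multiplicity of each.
Multiplicities: chi_1: 0, chi_2: 1, chi_3: 1, chi_4: 2.

Proof sketch: Use <chi_rho, chi> = (1/|G|) sum_C |C| * chi_rho(C) * conj(chi(C)) with |G| = 4 for each irreducible chi in the table:
  <chi_rho, chi_1> = (1/4)[1*(4)*conj(1) + 1*(-2)*conj(1) + 1*(-2)*conj(1) + 1*(0)*conj(1)]
      = (1/4)[(4) + (-2) + (-2) + (0)] = 0/4 = 0
  <chi_rho, chi_2> = (1/4)[1*(4)*conj(1) + 1*(-2)*conj(1) + 1*(-2)*conj(-1) + 1*(0)*conj(-1)]
      = (1/4)[(4) + (-2) + (2) + (0)] = 4/4 = 1
  <chi_rho, chi_3> = (1/4)[1*(4)*conj(1) + 1*(-2)*conj(-1) + 1*(-2)*conj(1) + 1*(0)*conj(-1)]
      = (1/4)[(4) + (2) + (-2) + (0)] = 4/4 = 1
  <chi_rho, chi_4> = (1/4)[1*(4)*conj(1) + 1*(-2)*conj(-1) + 1*(-2)*conj(-1) + 1*(0)*conj(1)]
      = (1/4)[(4) + (2) + (2) + (0)] = 8/4 = 2
Dimension check: dim(rho) = sum (mult * dim) = 0*1 + 1*1 + 1*1 + 2*1 = 4 = chi_rho(e) = 4.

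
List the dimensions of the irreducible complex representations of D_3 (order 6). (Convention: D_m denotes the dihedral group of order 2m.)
Dimensions: 1, 1, 2

Working: There are 3 irreducibles (= number of conjugacy classes). Their dimensions d_i satisfy sum d_i^2 = |G| = 6: 1 + 1 + 4 = 6.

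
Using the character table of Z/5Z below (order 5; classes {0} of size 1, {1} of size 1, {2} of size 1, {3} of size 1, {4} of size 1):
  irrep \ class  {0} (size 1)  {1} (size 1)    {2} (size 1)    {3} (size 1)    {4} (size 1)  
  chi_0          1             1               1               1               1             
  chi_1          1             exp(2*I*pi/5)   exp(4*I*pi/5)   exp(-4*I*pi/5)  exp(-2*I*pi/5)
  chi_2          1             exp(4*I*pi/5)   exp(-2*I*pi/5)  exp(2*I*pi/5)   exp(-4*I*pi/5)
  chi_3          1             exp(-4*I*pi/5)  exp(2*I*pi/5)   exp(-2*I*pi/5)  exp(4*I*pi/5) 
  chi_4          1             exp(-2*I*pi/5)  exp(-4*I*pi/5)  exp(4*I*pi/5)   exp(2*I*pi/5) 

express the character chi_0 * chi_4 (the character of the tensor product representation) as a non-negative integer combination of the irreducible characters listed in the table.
chi_0 tensor chi_4 = chi_4 (all other irreducibles have multiplicity 0).

Derivation: The character of a tensor product is the pointwise product (chi_0 * chi_4)(C) = chi_0(C) * chi_4(C):
  {0}: (1)*(1), {1}: (1)*(exp(-2*I*pi/5)), {2}: (1)*(exp(-4*I*pi/5)), {3}: (1)*(exp(4*I*pi/5)), {4}: (1)*(exp(2*I*pi/5))
so (chi_0 * chi_4) takes values
  {0} -> 1, {1} -> exp(-2*I*pi/5), {2} -> exp(-4*I*pi/5), {3} -> exp(4*I*pi/5), {4} -> exp(2*I*pi/5).
Now take the inner product of this character with each irreducible chi from the table, <chi_0*chi_4, chi> = (1/5) sum_C |C| (chi_0*chi_4)(C) conj(chi(C)):
  <chi_0*chi_4, chi_0> = (1/5)[1*(1)*conj(1) + 1*(exp(-2*I*pi/5))*conj(1) + 1*(exp(-4*I*pi/5))*conj(1) + 1*(exp(4*I*pi/5))*conj(1) + 1*(exp(2*I*pi/5))*conj(1)]
      = (1/5)[(1) + (exp(-2*I*pi/5)) + (exp(-4*I*pi/5)) + (exp(4*I*pi/5)) + (exp(2*I*pi/5))] = 0/5 = 0
  <chi_0*chi_4, chi_1> = (1/5)[1*(1)*conj(1) + 1*(exp(-2*I*pi/5))*conj(exp(2*I*pi/5)) + 1*(exp(-4*I*pi/5))*conj(exp(4*I*pi/5)) + 1*(exp(4*I*pi/5))*conj(exp(-4*I*pi/5)) + 1*(exp(2*I*pi/5))*conj(exp(-2*I*pi/5))]
      = (1/5)[(1) + (exp(-4*I*pi/5)) + (exp(2*I*pi/5)) + (exp(-2*I*pi/5)) + (exp(4*I*pi/5))] = 0/5 = 0
  <chi_0*chi_4, chi_2> = (1/5)[1*(1)*conj(1) + 1*(exp(-2*I*pi/5))*conj(exp(4*I*pi/5)) + 1*(exp(-4*I*pi/5))*conj(exp(-2*I*pi/5)) + 1*(exp(4*I*pi/5))*conj(exp(2*I*pi/5)) + 1*(exp(2*I*pi/5))*conj(exp(-4*I*pi/5))]
      = (1/5)[(1) + (exp(4*I*pi/5)) + (exp(-2*I*pi/5)) + (exp(2*I*pi/5)) + (exp(-4*I*pi/5))] = 0/5 = 0
  <chi_0*chi_4, chi_3> = (1/5)[1*(1)*conj(1) + 1*(exp(-2*I*pi/5))*conj(exp(-4*I*pi/5)) + 1*(exp(-4*I*pi/5))*conj(exp(2*I*pi/5)) + 1*(exp(4*I*pi/5))*conj(exp(-2*I*pi/5)) + 1*(exp(2*I*pi/5))*conj(exp(4*I*pi/5))]
      = (1/5)[(1) + (exp(2*I*pi/5)) + (exp(4*I*pi/5)) + (exp(-4*I*pi/5)) + (exp(-2*I*pi/5))] = 0/5 = 0
  <chi_0*chi_4, chi_4> = (1/5)[1*(1)*conj(1) + 1*(exp(-2*I*pi/5))*conj(exp(-2*I*pi/5)) + 1*(exp(-4*I*pi/5))*conj(exp(-4*I*pi/5)) + 1*(exp(4*I*pi/5))*conj(exp(4*I*pi/5)) + 1*(exp(2*I*pi/5))*conj(exp(2*I*pi/5))]
      = (1/5)[(1) + (1) + (1) + (1) + (1)] = 5/5 = 1
(Exp terms are combined using exp(i*s)*conj(exp(i*t)) = exp(i*(s-t)), and sums of them are collapsed using the identity that for every m > 1 the m distinct m-th roots of unity sum to 0, e.g. 1 + exp(2*I*pi/3) + exp(-2*I*pi/3) = 0.)
Hence the multiplicities are chi_4: 1. Dimension check: dim(chi_0)*dim(chi_4) = 1*1 = 1 and sum (mult * dim) = 1*1 = 1.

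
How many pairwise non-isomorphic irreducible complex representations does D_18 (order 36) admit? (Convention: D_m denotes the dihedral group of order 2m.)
12

Argument: The number of irreducible complex representations of a finite group equals its number of conjugacy classes. D_18 has 12 conjugacy classes (n/2 + 3 for n even), so D_18 (order 36) has exactly 12 irreducible complex representations.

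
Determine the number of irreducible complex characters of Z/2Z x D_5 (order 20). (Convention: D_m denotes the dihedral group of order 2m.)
8

Reasoning: The number of irreducible complex representations of a finite group equals its number of conjugacy classes. For a direct product, #classes(G x H) = #classes(G) * #classes(H). Z/2Z has 2 classes (abelian), D_5 has 4 classes, so 2 * 4 = 8, so Z/2Z x D_5 (order 20) has exactly 8 irreducible complex representations.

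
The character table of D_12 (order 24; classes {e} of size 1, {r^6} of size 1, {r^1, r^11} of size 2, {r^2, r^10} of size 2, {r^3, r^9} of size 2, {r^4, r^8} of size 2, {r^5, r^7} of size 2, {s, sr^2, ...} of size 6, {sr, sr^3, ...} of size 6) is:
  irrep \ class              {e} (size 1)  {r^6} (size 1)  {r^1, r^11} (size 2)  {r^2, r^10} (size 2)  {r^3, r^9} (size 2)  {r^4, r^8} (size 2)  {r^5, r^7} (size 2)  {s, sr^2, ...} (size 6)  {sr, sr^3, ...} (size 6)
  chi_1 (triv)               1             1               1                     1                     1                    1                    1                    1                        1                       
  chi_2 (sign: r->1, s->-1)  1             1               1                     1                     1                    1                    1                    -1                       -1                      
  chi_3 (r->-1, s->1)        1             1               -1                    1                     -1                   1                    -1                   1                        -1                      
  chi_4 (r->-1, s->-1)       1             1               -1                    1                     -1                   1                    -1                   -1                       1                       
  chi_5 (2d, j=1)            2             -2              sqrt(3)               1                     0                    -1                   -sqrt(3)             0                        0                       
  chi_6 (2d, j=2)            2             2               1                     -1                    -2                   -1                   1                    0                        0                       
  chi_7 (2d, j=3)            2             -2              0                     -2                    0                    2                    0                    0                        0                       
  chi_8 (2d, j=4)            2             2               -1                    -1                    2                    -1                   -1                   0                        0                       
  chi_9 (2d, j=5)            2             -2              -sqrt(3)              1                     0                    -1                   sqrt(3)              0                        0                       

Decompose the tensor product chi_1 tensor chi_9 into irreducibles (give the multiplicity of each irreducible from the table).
chi_1 tensor chi_9 = chi_9 (all other irreducibles have multiplicity 0).

Working: The character of a tensor product is the pointwise product (chi_1 * chi_9)(C) = chi_1(C) * chi_9(C):
  {e}: (1)*(2), {r^6}: (1)*(-2), {r^1, r^11}: (1)*(-sqrt(3)), {r^2, r^10}: (1)*(1), {r^3, r^9}: (1)*(0), {r^4, r^8}: (1)*(-1), {r^5, r^7}: (1)*(sqrt(3)), {s, sr^2, ...}: (1)*(0), {sr, sr^3, ...}: (1)*(0)
so (chi_1 * chi_9) takes values
  {e} -> 2, {r^6} -> -2, {r^1, r^11} -> -sqrt(3), {r^2, r^10} -> 1, {r^3, r^9} -> 0, {r^4, r^8} -> -1, {r^5, r^7} -> sqrt(3), {s, sr^2, ...} -> 0, {sr, sr^3, ...} -> 0.
Now take the inner product of this character with each irreducible chi from the table, <chi_1*chi_9, chi> = (1/24) sum_C |C| (chi_1*chi_9)(C) conj(chi(C)):
  <chi_1*chi_9, chi_1> = (1/24)[1*(2)*conj(1) + 1*(-2)*conj(1) + 2*(-sqrt(3))*conj(1) + 2*(1)*conj(1) + 2*(0)*conj(1) + 2*(-1)*conj(1) + 2*(sqrt(3))*conj(1) + 6*(0)*conj(1) + 6*(0)*conj(1)]
      = (1/24)[(2) + (-2) + (-2*sqrt(3)) + (2) + (0) + (-2) + (2*sqrt(3)) + (0) + (0)] = 0/24 = 0
  <chi_1*chi_9, chi_2> = (1/24)[1*(2)*conj(1) + 1*(-2)*conj(1) + 2*(-sqrt(3))*conj(1) + 2*(1)*conj(1) + 2*(0)*conj(1) + 2*(-1)*conj(1) + 2*(sqrt(3))*conj(1) + 6*(0)*conj(-1) + 6*(0)*conj(-1)]
      = (1/24)[(2) + (-2) + (-2*sqrt(3)) + (2) + (0) + (-2) + (2*sqrt(3)) + (0) + (0)] = 0/24 = 0
  <chi_1*chi_9, chi_3> = (1/24)[1*(2)*conj(1) + 1*(-2)*conj(1) + 2*(-sqrt(3))*conj(-1) + 2*(1)*conj(1) + 2*(0)*conj(-1) + 2*(-1)*conj(1) + 2*(sqrt(3))*conj(-1) + 6*(0)*conj(1) + 6*(0)*conj(-1)]
      = (1/24)[(2) + (-2) + (2*sqrt(3)) + (2) + (0) + (-2) + (-2*sqrt(3)) + (0) + (0)] = 0/24 = 0
  <chi_1*chi_9, chi_4> = (1/24)[1*(2)*conj(1) + 1*(-2)*conj(1) + 2*(-sqrt(3))*conj(-1) + 2*(1)*conj(1) + 2*(0)*conj(-1) + 2*(-1)*conj(1) + 2*(sqrt(3))*conj(-1) + 6*(0)*conj(-1) + 6*(0)*conj(1)]
      = (1/24)[(2) + (-2) + (2*sqrt(3)) + (2) + (0) + (-2) + (-2*sqrt(3)) + (0) + (0)] = 0/24 = 0
  <chi_1*chi_9, chi_5> = (1/24)[1*(2)*conj(2) + 1*(-2)*conj(-2) + 2*(-sqrt(3))*conj(sqrt(3)) + 2*(1)*conj(1) + 2*(0)*conj(0) + 2*(-1)*conj(-1) + 2*(sqrt(3))*conj(-sqrt(3)) + 6*(0)*conj(0) + 6*(0)*conj(0)]
      = (1/24)[(4) + (4) + (-6) + (2) + (0) + (2) + (-6) + (0) + (0)] = 0/24 = 0
  <chi_1*chi_9, chi_6> = (1/24)[1*(2)*conj(2) + 1*(-2)*conj(2) + 2*(-sqrt(3))*conj(1) + 2*(1)*conj(-1) + 2*(0)*conj(-2) + 2*(-1)*conj(-1) + 2*(sqrt(3))*conj(1) + 6*(0)*conj(0) + 6*(0)*conj(0)]
      = (1/24)[(4) + (-4) + (-2*sqrt(3)) + (-2) + (0) + (2) + (2*sqrt(3)) + (0) + (0)] = 0/24 = 0
  <chi_1*chi_9, chi_7> = (1/24)[1*(2)*conj(2) + 1*(-2)*conj(-2) + 2*(-sqrt(3))*conj(0) + 2*(1)*conj(-2) + 2*(0)*conj(0) + 2*(-1)*conj(2) + 2*(sqrt(3))*conj(0) + 6*(0)*conj(0) + 6*(0)*conj(0)]
      = (1/24)[(4) + (4) + (0) + (-4) + (0) + (-4) + (0) + (0) + (0)] = 0/24 = 0
  <chi_1*chi_9, chi_8> = (1/24)[1*(2)*conj(2) + 1*(-2)*conj(2) + 2*(-sqrt(3))*conj(-1) + 2*(1)*conj(-1) + 2*(0)*conj(2) + 2*(-1)*conj(-1) + 2*(sqrt(3))*conj(-1) + 6*(0)*conj(0) + 6*(0)*conj(0)]
      = (1/24)[(4) + (-4) + (2*sqrt(3)) + (-2) + (0) + (2) + (-2*sqrt(3)) + (0) + (0)] = 0/24 = 0
  <chi_1*chi_9, chi_9> = (1/24)[1*(2)*conj(2) + 1*(-2)*conj(-2) + 2*(-sqrt(3))*conj(-sqrt(3)) + 2*(1)*conj(1) + 2*(0)*conj(0) + 2*(-1)*conj(-1) + 2*(sqrt(3))*conj(sqrt(3)) + 6*(0)*conj(0) + 6*(0)*conj(0)]
      = (1/24)[(4) + (4) + (6) + (2) + (0) + (2) + (6) + (0) + (0)] = 24/24 = 1
Hence the multiplicities are chi_9: 1. Dimension check: dim(chi_1)*dim(chi_9) = 1*2 = 2 and sum (mult * dim) = 1*2 = 2.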